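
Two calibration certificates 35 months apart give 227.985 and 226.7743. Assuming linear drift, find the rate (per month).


rate = (v2 - v1) / months
= (226.7743 - 227.985) / 35
= -1.2107 / 35
= -0.0346

-0.0346


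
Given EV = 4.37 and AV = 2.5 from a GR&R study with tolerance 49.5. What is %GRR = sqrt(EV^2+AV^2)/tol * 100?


GRR = sqrt(EV^2 + AV^2) = sqrt(4.37^2 + 2.5^2) = 5.0345705
%GRR = GRR / tol * 100 = 5.0345705 / 49.5 * 100
%GRR = 10.1708

10.1708


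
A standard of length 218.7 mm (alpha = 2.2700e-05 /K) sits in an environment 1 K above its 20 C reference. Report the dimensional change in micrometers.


dL = L * alpha * dT
= 218.7 * 2.2700e-05 * 1
= 0.0049645 mm
dL_um = 0.0049645 * 1000 = 4.9645 um

4.9645


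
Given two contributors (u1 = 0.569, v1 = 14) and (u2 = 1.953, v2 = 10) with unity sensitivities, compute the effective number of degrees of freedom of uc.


uc = sqrt(u1^2 + u2^2) = sqrt(0.569^2 + 1.953^2) = 2.0342001
v_eff = uc^4 / (u1^4/v1 + u2^4/v2)
= 2.0342001^4 / (0.569^4/14 + 1.953^4/10)
= 17.122796 / 1.4623063
v_eff = 11.7094

11.7094


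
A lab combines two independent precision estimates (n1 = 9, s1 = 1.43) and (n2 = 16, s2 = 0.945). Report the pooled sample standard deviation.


s_p = sqrt(((n1-1)*s1^2 + (n2-1)*s2^2) / (n1+n2-2))
numerator = (9-1)*1.43^2 + (16-1)*0.945^2 = 16.3592 + 13.395375 = 29.754575
denominator = 9 + 16 - 2 = 23
s_p^2 = 29.754575 / 23 = 1.2936772
s_p = sqrt(1.2936772) = 1.1374

1.1374


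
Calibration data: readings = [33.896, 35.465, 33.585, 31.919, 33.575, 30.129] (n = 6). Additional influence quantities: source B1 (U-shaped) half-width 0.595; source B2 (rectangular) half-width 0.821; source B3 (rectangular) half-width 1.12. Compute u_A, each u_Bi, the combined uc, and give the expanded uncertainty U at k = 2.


mean = (33.896 + 35.465 + 33.585 + 31.919 + 33.575 + 30.129) / 6 = 33.09483333
s = sqrt(sum((x - mean)^2)/(n-1)) = 1.8389743
u_A = s / sqrt(n) = 1.8389743 / sqrt(6) = 0.75075811
u_B1 = 0.595 / sqrt(2) = 0.42072853
u_B2 = 0.821 / sqrt(3) = 0.47400457
u_B3 = 1.12 / sqrt(3) = 0.6466323
uc = sqrt(0.75075811^2 + 0.42072853^2 + 0.47400457^2 + 0.6466323^2) = 1.1762074
U = k * uc = 2 * 1.1762074
U = 2.3524

2.3524


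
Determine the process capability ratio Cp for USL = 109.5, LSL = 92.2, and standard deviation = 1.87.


Cp = (USL - LSL) / (6 * sigma)
= (109.5 - 92.2) / (6 * 1.87)
= 17.3000 / 11.2200
= 1.5419

1.5419


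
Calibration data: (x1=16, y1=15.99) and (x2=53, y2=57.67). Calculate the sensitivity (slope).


slope = (y2 - y1) / (x2 - x1)
= (57.67 - 15.99) / (53 - 16)
= 41.6800 / 37
= 1.1265

1.1265


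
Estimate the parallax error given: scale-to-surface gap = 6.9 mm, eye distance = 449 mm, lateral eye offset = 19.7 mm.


error = h * offset / d
= 6.9 * 19.7 / 449
= 0.3027

0.3027


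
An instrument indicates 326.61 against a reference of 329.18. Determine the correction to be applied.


Correction = standard - reading
= 329.18 - 326.61
= 2.5700

2.5700


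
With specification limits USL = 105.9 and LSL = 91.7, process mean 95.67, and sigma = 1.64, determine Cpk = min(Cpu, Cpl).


Cpu = (USL - mean) / (3*sigma) = (105.9 - 95.67) / (3*1.64) = 2.0793
Cpl = (mean - LSL) / (3*sigma) = (95.67 - 91.7) / (3*1.64) = 0.8069
Cpk = min(Cpu, Cpl) = 0.8069

0.8069


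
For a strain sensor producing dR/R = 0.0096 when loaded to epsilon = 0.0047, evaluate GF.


GF = (dR/R) / epsilon
= 0.0096 / 0.0047
= 2.0426

2.0426


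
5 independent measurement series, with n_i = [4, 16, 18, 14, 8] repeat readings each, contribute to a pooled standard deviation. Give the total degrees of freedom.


nu = sum_i (n_i - 1)
nu = ((4 - 1) + (16 - 1) + (18 - 1) + (14 - 1) + (8 - 1))
nu = 3 + 15 + 17 + 13 + 7
nu = 55

55


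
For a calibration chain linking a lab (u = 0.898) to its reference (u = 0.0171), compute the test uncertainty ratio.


TUR = u_lab / u_ref
= 0.898 / 0.0171
= 52.5146

52.5146


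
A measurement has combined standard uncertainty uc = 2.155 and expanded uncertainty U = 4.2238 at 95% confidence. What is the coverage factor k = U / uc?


k = U / uc
k = 4.2238 / 2.155
k = 1.96

1.96


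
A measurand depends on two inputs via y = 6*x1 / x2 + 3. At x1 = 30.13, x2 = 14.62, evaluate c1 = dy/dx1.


y = 6*x1 / x2 + 3
dy/dx1 = 6/x2
Evaluate at x2 = 14.62: c1 = 6 / 14.62
c1 = 0.4104

0.4104


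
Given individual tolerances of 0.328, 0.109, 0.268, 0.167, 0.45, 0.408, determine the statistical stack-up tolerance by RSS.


RSS = sqrt(0.328^2 + 0.109^2 + 0.268^2 + 0.167^2 + 0.45^2 + 0.408^2)
= sqrt(0.588142)
= 0.7669

0.7669


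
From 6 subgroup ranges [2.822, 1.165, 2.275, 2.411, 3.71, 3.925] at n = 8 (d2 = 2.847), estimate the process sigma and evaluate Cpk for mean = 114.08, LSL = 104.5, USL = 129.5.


R_bar = (2.822 + 1.165 + 2.275 + 2.411 + 3.71 + 3.925) / 6 = 2.718
sigma = R_bar / d2 = 2.718 / 2.847 = 0.95468915
Cp = (USL - LSL)/(6*sigma) = (129.5 - 104.5)/(6*0.95468915) = 4.3644
Cpu = (129.5 - 114.08)/(3*0.95468915) = 5.3840
Cpl = (114.08 - 104.5)/(3*0.95468915) = 3.3449
Cpk = min(Cpu, Cpl) = 3.3449

3.3449


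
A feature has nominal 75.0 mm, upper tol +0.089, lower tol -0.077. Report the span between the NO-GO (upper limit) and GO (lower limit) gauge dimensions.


GO = nominal - lower_tol (smallest hole = maximum material condition)
GO = 75.0 - 0.077 = 74.923
NO-GO = nominal + upper_tol (largest hole = least material condition)
NO-GO = 75.0 + 0.089 = 75.089
spread = NO-GO - GO = 75.089 - 74.923 = 0.1660

0.1660


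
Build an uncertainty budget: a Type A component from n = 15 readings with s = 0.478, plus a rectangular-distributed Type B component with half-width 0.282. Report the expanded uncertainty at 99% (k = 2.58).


u_A = s / sqrt(n) = 0.478 / sqrt(15) = 0.12341907
u_B = half_width / sqrt(3) = 0.282 / sqrt(3) = 0.16281278
uc = sqrt(u_A^2 + u_B^2) = sqrt(0.12341907^2 + 0.16281278^2) = 0.20430435
U = k * uc = 2.58 * 0.20430435
U = 0.5271

0.5271


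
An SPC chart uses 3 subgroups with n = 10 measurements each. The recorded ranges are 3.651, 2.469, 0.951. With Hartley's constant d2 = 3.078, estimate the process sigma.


R_bar = (3.651 + 2.469 + 0.951) / 3
R_bar = 7.071 / 3 = 2.357
sigma_hat = R_bar / d2 = 2.357 / 3.078 = 0.7658

0.7658


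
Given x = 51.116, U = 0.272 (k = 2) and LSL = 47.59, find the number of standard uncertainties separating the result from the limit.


u = U / k = 0.272 / 2 = 0.136
margin = |LSL - x| = |47.59 - 51.116| = 3.526
z = margin / u = 3.526 / 0.136
z = 25.9265

25.9265


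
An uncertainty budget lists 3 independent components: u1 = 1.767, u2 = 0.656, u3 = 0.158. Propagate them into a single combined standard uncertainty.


uc = sqrt(1.767^2 + 0.656^2 + 0.158^2)
uc = sqrt(3.577589)
uc = 1.8915

1.8915


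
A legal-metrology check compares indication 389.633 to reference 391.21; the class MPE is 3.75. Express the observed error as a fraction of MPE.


e = indication - reference = 389.633 - 391.21 = -1.5770
|e| = 1.5770
ratio = |e| / MPE = 1.5770 / 3.75
ratio = 0.4205

0.4205


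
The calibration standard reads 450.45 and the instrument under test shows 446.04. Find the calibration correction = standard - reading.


Correction = standard - reading
= 450.45 - 446.04
= 4.4100

4.4100


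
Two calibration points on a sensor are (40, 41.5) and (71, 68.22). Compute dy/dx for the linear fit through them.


slope = (y2 - y1) / (x2 - x1)
= (68.22 - 41.5) / (71 - 40)
= 26.7200 / 31
= 0.8619

0.8619


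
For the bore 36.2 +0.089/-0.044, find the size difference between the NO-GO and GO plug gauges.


GO = nominal - lower_tol (smallest hole = maximum material condition)
GO = 36.2 - 0.044 = 36.156
NO-GO = nominal + upper_tol (largest hole = least material condition)
NO-GO = 36.2 + 0.089 = 36.289
spread = NO-GO - GO = 36.289 - 36.156 = 0.1330

0.1330


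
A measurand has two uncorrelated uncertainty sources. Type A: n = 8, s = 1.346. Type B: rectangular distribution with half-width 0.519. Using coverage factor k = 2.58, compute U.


u_A = s / sqrt(n) = 1.346 / sqrt(8) = 0.47588286
u_B = half_width / sqrt(3) = 0.519 / sqrt(3) = 0.29964479
uc = sqrt(u_A^2 + u_B^2) = sqrt(0.47588286^2 + 0.29964479^2) = 0.56236242
U = k * uc = 2.58 * 0.56236242
U = 1.4509

1.4509


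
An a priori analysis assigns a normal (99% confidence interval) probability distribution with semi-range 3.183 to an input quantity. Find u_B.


u_B = half_width / 2.576
u_B = 3.183 / 2.576
u_B = 1.2356

1.2356


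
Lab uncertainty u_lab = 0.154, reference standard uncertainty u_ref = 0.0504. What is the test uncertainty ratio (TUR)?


TUR = u_lab / u_ref
= 0.154 / 0.0504
= 3.0556

3.0556


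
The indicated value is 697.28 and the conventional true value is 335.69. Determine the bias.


Systematic error = measured - true
= 697.28 - 335.69
= 361.5900

361.5900


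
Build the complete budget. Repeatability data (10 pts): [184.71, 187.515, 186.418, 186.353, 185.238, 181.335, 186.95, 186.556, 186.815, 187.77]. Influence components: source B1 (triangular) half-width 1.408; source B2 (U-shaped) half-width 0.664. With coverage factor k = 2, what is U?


mean = (184.71 + 187.515 + 186.418 + 186.353 + 185.238 + 181.335 + 186.95 + 186.556 + 186.815 + 187.77) / 10 = 185.966
s = sqrt(sum((x - mean)^2)/(n-1)) = 1.8737582
u_A = s / sqrt(n) = 1.8737582 / sqrt(10) = 0.59253437
u_B1 = 1.408 / sqrt(6) = 0.57481359
u_B2 = 0.664 / sqrt(2) = 0.4695189
uc = sqrt(0.59253437^2 + 0.57481359^2 + 0.4695189^2) = 0.94971345
U = k * uc = 2 * 0.94971345
U = 1.8994

1.8994


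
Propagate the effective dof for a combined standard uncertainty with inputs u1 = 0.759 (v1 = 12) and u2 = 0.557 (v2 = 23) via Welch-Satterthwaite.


uc = sqrt(u1^2 + u2^2) = sqrt(0.759^2 + 0.557^2) = 0.94145101
v_eff = uc^4 / (u1^4/v1 + u2^4/v2)
= 0.94145101^4 / (0.759^4/12 + 0.557^4/23)
= 0.78558088 / 0.031840752
v_eff = 24.6722

24.6722


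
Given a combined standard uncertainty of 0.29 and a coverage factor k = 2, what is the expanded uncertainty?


U = k * uc
U = 2 * 0.29
U = 0.5800

0.5800


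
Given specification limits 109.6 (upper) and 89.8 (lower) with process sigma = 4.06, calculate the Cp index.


Cp = (USL - LSL) / (6 * sigma)
= (109.6 - 89.8) / (6 * 4.06)
= 19.8000 / 24.3600
= 0.8128

0.8128


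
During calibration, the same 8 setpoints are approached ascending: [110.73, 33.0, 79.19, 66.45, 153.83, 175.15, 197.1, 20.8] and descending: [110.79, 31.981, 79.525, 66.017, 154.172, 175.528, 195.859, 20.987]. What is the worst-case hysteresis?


|110.73 - 110.79| = 0.0600
|33.0 - 31.981| = 1.0190
|79.19 - 79.525| = 0.3350
|66.45 - 66.017| = 0.4330
|153.83 - 154.172| = 0.3420
|175.15 - 175.528| = 0.3780
|197.1 - 195.859| = 1.2410
|20.8 - 20.987| = 0.1870
hysteresis = max(diffs) = 1.2410

1.2410


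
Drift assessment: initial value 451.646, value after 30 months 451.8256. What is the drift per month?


rate = (v2 - v1) / months
= (451.8256 - 451.646) / 30
= 0.1796 / 30
= 0.0060

0.0060


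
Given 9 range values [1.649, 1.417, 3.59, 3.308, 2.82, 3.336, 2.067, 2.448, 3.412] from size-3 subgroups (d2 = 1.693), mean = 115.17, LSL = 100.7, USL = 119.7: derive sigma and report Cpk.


R_bar = (1.649 + 1.417 + 3.59 + 3.308 + 2.82 + 3.336 + 2.067 + 2.448 + 3.412) / 9 = 2.6718889
sigma = R_bar / d2 = 2.6718889 / 1.693 = 1.5781978
Cp = (USL - LSL)/(6*sigma) = (119.7 - 100.7)/(6*1.5781978) = 2.0065
Cpu = (119.7 - 115.17)/(3*1.5781978) = 0.9568
Cpl = (115.17 - 100.7)/(3*1.5781978) = 3.0562
Cpk = min(Cpu, Cpl) = 0.9568

0.9568


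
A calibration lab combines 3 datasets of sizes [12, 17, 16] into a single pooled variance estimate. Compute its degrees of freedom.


nu = sum_i (n_i - 1)
nu = ((12 - 1) + (17 - 1) + (16 - 1))
nu = 11 + 16 + 15
nu = 42

42


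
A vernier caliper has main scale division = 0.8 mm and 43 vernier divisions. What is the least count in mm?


LC = MSD / n_div
= 0.8 / 43
= 0.0186

0.0186


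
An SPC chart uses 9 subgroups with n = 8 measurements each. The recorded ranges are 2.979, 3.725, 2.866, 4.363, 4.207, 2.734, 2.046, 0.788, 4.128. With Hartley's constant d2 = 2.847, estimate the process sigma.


R_bar = (2.979 + 3.725 + 2.866 + 4.363 + 4.207 + 2.734 + 2.046 + 0.788 + 4.128) / 9
R_bar = 27.836 / 9 = 3.0928889
sigma_hat = R_bar / d2 = 3.0928889 / 2.847 = 1.0864

1.0864


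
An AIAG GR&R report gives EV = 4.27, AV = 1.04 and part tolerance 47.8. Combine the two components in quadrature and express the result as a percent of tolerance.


GRR = sqrt(EV^2 + AV^2) = sqrt(4.27^2 + 1.04^2) = 4.3948265
%GRR = GRR / tol * 100 = 4.3948265 / 47.8 * 100
%GRR = 9.1942

9.1942


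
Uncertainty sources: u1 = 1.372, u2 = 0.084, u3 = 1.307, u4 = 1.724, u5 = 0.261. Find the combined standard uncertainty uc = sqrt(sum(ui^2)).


uc = sqrt(1.372^2 + 0.084^2 + 1.307^2 + 1.724^2 + 0.261^2)
uc = sqrt(6.637986)
uc = 2.5764

2.5764


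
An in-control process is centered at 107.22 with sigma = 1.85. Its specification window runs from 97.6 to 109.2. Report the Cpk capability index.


Cpu = (USL - mean) / (3*sigma) = (109.2 - 107.22) / (3*1.85) = 0.3568
Cpl = (mean - LSL) / (3*sigma) = (107.22 - 97.6) / (3*1.85) = 1.7333
Cpk = min(Cpu, Cpl) = 0.3568

0.3568


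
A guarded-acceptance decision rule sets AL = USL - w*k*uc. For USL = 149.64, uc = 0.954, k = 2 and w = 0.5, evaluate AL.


U = k * uc = 2 * 0.954 = 1.908
guard band g = w * U = 0.5 * 1.908 = 0.954
AL = USL - g = 149.64 - 0.954
AL = 148.6860

148.6860


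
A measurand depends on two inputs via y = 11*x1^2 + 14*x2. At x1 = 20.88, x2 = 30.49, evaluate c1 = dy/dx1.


y = 11*x1^2 + 14*x2
dy/dx1 = 2*11*x1
Evaluate at x1 = 20.88: c1 = 22 * 20.88
c1 = 459.3600

459.3600


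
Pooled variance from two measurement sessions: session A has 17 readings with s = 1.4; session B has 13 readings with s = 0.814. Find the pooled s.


s_p = sqrt(((n1-1)*s1^2 + (n2-1)*s2^2) / (n1+n2-2))
numerator = (17-1)*1.4^2 + (13-1)*0.814^2 = 31.36 + 7.951152 = 39.311152
denominator = 17 + 13 - 2 = 28
s_p^2 = 39.311152 / 28 = 1.4039697
s_p = sqrt(1.4039697) = 1.1849

1.1849


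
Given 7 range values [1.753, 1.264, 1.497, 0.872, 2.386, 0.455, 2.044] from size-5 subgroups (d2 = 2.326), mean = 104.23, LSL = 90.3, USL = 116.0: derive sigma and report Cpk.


R_bar = (1.753 + 1.264 + 1.497 + 0.872 + 2.386 + 0.455 + 2.044) / 7 = 1.4672857
sigma = R_bar / d2 = 1.4672857 / 2.326 = 0.6308193
Cp = (USL - LSL)/(6*sigma) = (116.0 - 90.3)/(6*0.6308193) = 6.7901
Cpu = (116.0 - 104.23)/(3*0.6308193) = 6.2194
Cpl = (104.23 - 90.3)/(3*0.6308193) = 7.3608
Cpk = min(Cpu, Cpl) = 6.2194

6.2194


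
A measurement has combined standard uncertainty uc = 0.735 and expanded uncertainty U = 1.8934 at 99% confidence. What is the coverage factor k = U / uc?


k = U / uc
k = 1.8934 / 0.735
k = 2.576

2.576


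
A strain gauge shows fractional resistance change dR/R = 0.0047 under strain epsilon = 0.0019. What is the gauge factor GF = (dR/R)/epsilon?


GF = (dR/R) / epsilon
= 0.0047 / 0.0019
= 2.4737

2.4737


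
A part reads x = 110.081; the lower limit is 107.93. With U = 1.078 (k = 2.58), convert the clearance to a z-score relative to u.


u = U / k = 1.078 / 2.58 = 0.41782946
margin = |LSL - x| = |107.93 - 110.081| = 2.151
z = margin / u = 2.151 / 0.41782946
z = 5.1480

5.1480


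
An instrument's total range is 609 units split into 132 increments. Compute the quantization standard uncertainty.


resolution = range / divisions
resolution = 609 / 132 = 4.6136364
u_res = resolution / (2*sqrt(3))
u_res = 4.6136364 / 3.4641016
u_res = 1.3318

1.3318


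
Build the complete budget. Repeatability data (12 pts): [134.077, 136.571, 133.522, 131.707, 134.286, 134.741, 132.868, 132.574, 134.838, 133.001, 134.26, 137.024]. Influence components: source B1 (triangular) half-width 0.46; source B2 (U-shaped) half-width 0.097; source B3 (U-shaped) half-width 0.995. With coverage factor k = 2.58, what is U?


mean = (134.077 + 136.571 + 133.522 + 131.707 + 134.286 + 134.741 + 132.868 + 132.574 + 134.838 + 133.001 + 134.26 + 137.024) / 12 = 134.1224167
s = sqrt(sum((x - mean)^2)/(n-1)) = 1.5603225
u_A = s / sqrt(n) = 1.5603225 / sqrt(12) = 0.45042631
u_B1 = 0.46 / sqrt(6) = 0.18779421
u_B2 = 0.097 / sqrt(2) = 0.068589358
u_B3 = 0.995 / sqrt(2) = 0.70357125
uc = sqrt(0.45042631^2 + 0.18779421^2 + 0.068589358^2 + 0.70357125^2) = 0.85899216
U = k * uc = 2.58 * 0.85899216
U = 2.2162

2.2162


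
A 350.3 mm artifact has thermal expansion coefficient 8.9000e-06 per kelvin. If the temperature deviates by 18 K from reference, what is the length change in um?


dL = L * alpha * dT
= 350.3 * 8.9000e-06 * 18
= 0.0561181 mm
dL_um = 0.0561181 * 1000 = 56.1181 um

56.1181


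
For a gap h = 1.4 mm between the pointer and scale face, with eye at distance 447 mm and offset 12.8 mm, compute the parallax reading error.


error = h * offset / d
= 1.4 * 12.8 / 447
= 0.0401

0.0401


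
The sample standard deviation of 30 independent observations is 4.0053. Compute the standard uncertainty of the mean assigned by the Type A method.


u_A = s / sqrt(n)
u_A = 4.0053 / sqrt(30)
u_A = 4.0053 / 5.4772256
u_A = 0.7313

0.7313


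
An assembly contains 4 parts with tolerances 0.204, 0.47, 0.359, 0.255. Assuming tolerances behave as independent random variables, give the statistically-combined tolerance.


RSS = sqrt(0.204^2 + 0.47^2 + 0.359^2 + 0.255^2)
= sqrt(0.456422)
= 0.6756

0.6756


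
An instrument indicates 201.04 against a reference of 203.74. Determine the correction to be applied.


Correction = standard - reading
= 203.74 - 201.04
= 2.7000

2.7000


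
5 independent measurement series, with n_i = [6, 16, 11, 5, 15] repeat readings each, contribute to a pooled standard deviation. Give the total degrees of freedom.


nu = sum_i (n_i - 1)
nu = ((6 - 1) + (16 - 1) + (11 - 1) + (5 - 1) + (15 - 1))
nu = 5 + 15 + 10 + 4 + 14
nu = 48

48


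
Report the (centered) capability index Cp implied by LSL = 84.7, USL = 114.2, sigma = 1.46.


Cp = (USL - LSL) / (6 * sigma)
= (114.2 - 84.7) / (6 * 1.46)
= 29.5000 / 8.7600
= 3.3676

3.3676


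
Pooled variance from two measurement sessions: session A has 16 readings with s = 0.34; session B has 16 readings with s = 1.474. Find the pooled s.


s_p = sqrt(((n1-1)*s1^2 + (n2-1)*s2^2) / (n1+n2-2))
numerator = (16-1)*0.34^2 + (16-1)*1.474^2 = 1.734 + 32.59014 = 34.32414
denominator = 16 + 16 - 2 = 30
s_p^2 = 34.32414 / 30 = 1.144138
s_p = sqrt(1.144138) = 1.0696

1.0696


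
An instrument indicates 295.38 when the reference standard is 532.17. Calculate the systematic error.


Systematic error = measured - true
= 295.38 - 532.17
= -236.7900

-236.7900


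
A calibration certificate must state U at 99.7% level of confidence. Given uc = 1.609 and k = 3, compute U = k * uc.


U = k * uc
U = 3 * 1.609
U = 4.8270

4.8270


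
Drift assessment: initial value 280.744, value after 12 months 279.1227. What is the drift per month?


rate = (v2 - v1) / months
= (279.1227 - 280.744) / 12
= -1.6213 / 12
= -0.1351

-0.1351


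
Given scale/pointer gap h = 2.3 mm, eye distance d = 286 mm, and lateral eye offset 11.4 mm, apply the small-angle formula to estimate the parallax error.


error = h * offset / d
= 2.3 * 11.4 / 286
= 0.0917

0.0917


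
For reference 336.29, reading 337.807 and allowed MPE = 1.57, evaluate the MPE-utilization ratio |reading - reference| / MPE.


e = indication - reference = 337.807 - 336.29 = 1.5170
|e| = 1.5170
ratio = |e| / MPE = 1.5170 / 1.57
ratio = 0.9662

0.9662


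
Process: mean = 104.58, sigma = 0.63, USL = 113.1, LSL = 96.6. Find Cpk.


Cpu = (USL - mean) / (3*sigma) = (113.1 - 104.58) / (3*0.63) = 4.5079
Cpl = (mean - LSL) / (3*sigma) = (104.58 - 96.6) / (3*0.63) = 4.2222
Cpk = min(Cpu, Cpl) = 4.2222

4.2222


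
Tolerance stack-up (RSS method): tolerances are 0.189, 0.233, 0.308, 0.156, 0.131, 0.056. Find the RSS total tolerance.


RSS = sqrt(0.189^2 + 0.233^2 + 0.308^2 + 0.156^2 + 0.131^2 + 0.056^2)
= sqrt(0.229507)
= 0.4791

0.4791


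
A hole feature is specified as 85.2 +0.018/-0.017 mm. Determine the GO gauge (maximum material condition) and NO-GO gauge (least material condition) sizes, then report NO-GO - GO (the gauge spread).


GO = nominal - lower_tol (smallest hole = maximum material condition)
GO = 85.2 - 0.017 = 85.183
NO-GO = nominal + upper_tol (largest hole = least material condition)
NO-GO = 85.2 + 0.018 = 85.218
spread = NO-GO - GO = 85.218 - 85.183 = 0.0350

0.0350


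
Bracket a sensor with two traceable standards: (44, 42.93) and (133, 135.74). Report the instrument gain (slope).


slope = (y2 - y1) / (x2 - x1)
= (135.74 - 42.93) / (133 - 44)
= 92.8100 / 89
= 1.0428

1.0428


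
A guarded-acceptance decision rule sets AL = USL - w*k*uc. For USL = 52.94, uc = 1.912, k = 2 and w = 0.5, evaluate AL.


U = k * uc = 2 * 1.912 = 3.824
guard band g = w * U = 0.5 * 3.824 = 1.912
AL = USL - g = 52.94 - 1.912
AL = 51.0280

51.0280


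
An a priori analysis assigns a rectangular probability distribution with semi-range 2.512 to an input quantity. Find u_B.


u_B = half_width / sqrt(3)
u_B = 2.512 / 1.7320508
u_B = 1.4503

1.4503


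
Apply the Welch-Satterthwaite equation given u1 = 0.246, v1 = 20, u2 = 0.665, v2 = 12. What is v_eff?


uc = sqrt(u1^2 + u2^2) = sqrt(0.246^2 + 0.665^2) = 0.70904231
v_eff = uc^4 / (u1^4/v1 + u2^4/v2)
= 0.70904231^4 / (0.246^4/20 + 0.665^4/12)
= 0.25274851 / 0.016480022
v_eff = 15.3367

15.3367


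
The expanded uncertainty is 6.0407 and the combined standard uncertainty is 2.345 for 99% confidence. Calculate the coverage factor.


k = U / uc
k = 6.0407 / 2.345
k = 2.576

2.576


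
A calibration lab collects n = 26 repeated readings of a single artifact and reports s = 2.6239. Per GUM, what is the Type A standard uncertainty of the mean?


u_A = s / sqrt(n)
u_A = 2.6239 / sqrt(26)
u_A = 2.6239 / 5.0990195
u_A = 0.5146

0.5146


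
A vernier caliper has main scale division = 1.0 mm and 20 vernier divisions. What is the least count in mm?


LC = MSD / n_div
= 1.0 / 20
= 0.0500

0.0500


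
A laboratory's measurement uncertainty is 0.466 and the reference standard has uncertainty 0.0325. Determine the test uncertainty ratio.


TUR = u_lab / u_ref
= 0.466 / 0.0325
= 14.3385

14.3385


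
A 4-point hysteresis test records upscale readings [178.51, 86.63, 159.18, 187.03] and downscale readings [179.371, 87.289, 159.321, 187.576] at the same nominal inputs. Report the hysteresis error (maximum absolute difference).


|178.51 - 179.371| = 0.8610
|86.63 - 87.289| = 0.6590
|159.18 - 159.321| = 0.1410
|187.03 - 187.576| = 0.5460
hysteresis = max(diffs) = 0.8610

0.8610


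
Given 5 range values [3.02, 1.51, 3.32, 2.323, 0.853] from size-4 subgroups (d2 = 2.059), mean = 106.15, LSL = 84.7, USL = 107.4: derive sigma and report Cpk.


R_bar = (3.02 + 1.51 + 3.32 + 2.323 + 0.853) / 5 = 2.2052
sigma = R_bar / d2 = 2.2052 / 2.059 = 1.0710053
Cp = (USL - LSL)/(6*sigma) = (107.4 - 84.7)/(6*1.0710053) = 3.5325
Cpu = (107.4 - 106.15)/(3*1.0710053) = 0.3890
Cpl = (106.15 - 84.7)/(3*1.0710053) = 6.6760
Cpk = min(Cpu, Cpl) = 0.3890

0.3890


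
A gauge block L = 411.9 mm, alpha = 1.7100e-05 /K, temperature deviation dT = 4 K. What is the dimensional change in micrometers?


dL = L * alpha * dT
= 411.9 * 1.7100e-05 * 4
= 0.0281740 mm
dL_um = 0.0281740 * 1000 = 28.1740 um

28.1740


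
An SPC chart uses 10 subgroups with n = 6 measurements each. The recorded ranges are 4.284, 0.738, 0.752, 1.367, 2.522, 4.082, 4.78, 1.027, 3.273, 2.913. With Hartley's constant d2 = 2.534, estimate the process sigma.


R_bar = (4.284 + 0.738 + 0.752 + 1.367 + 2.522 + 4.082 + 4.78 + 1.027 + 3.273 + 2.913) / 10
R_bar = 25.738 / 10 = 2.5738
sigma_hat = R_bar / d2 = 2.5738 / 2.534 = 1.0157

1.0157


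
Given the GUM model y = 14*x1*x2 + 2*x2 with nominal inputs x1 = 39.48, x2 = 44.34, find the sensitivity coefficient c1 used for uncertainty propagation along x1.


y = 14*x1*x2 + 2*x2
dy/dx1 = 14*x2
Evaluate at x2 = 44.34: c1 = 14 * 44.34
c1 = 620.7600

620.7600


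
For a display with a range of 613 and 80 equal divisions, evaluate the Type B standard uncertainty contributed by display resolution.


resolution = range / divisions
resolution = 613 / 80 = 7.6625
u_res = resolution / (2*sqrt(3))
u_res = 7.6625 / 3.4641016
u_res = 2.2120

2.2120


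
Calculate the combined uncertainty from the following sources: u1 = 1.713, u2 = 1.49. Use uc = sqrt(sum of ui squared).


uc = sqrt(1.713^2 + 1.49^2)
uc = sqrt(5.154469)
uc = 2.2703

2.2703


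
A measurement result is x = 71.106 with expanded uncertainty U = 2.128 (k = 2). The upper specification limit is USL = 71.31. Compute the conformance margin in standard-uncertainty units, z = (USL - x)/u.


u = U / k = 2.128 / 2 = 1.064
margin = |USL - x| = |71.31 - 71.106| = 0.204
z = margin / u = 0.204 / 1.064
z = 0.1917

0.1917


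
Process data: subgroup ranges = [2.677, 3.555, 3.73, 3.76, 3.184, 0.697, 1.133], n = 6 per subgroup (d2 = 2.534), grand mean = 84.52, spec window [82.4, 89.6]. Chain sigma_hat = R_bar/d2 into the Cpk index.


R_bar = (2.677 + 3.555 + 3.73 + 3.76 + 3.184 + 0.697 + 1.133) / 7 = 2.6765714
sigma = R_bar / d2 = 2.6765714 / 2.534 = 1.0562634
Cp = (USL - LSL)/(6*sigma) = (89.6 - 82.4)/(6*1.0562634) = 1.1361
Cpu = (89.6 - 84.52)/(3*1.0562634) = 1.6031
Cpl = (84.52 - 82.4)/(3*1.0562634) = 0.6690
Cpk = min(Cpu, Cpl) = 0.6690

0.6690


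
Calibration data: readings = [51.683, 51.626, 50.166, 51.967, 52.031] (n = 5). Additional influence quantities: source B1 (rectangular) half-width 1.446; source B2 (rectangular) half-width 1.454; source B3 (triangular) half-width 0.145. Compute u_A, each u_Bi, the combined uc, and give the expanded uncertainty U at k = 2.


mean = (51.683 + 51.626 + 50.166 + 51.967 + 52.031) / 5 = 51.4946
s = sqrt(sum((x - mean)^2)/(n-1)) = 0.76302444
u_A = s / sqrt(n) = 0.76302444 / sqrt(5) = 0.3412349
u_B1 = 1.446 / sqrt(3) = 0.83484849
u_B2 = 1.454 / sqrt(3) = 0.83946729
u_B3 = 0.145 / sqrt(6) = 0.059196002
uc = sqrt(0.3412349^2 + 0.83484849^2 + 0.83946729^2 + 0.059196002^2) = 1.2335407
U = k * uc = 2 * 1.2335407
U = 2.4671

2.4671


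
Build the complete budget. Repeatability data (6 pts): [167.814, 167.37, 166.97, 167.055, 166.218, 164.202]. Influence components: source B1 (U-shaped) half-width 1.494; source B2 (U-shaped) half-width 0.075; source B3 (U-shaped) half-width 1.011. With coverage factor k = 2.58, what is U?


mean = (167.814 + 167.37 + 166.97 + 167.055 + 166.218 + 164.202) / 6 = 166.6048333
s = sqrt(sum((x - mean)^2)/(n-1)) = 1.2889382
u_A = s / sqrt(n) = 1.2889382 / sqrt(6) = 0.52620682
u_B1 = 1.494 / sqrt(2) = 1.0564175
u_B2 = 0.075 / sqrt(2) = 0.053033009
u_B3 = 1.011 / sqrt(2) = 0.71488496
uc = sqrt(0.52620682^2 + 1.0564175^2 + 0.053033009^2 + 0.71488496^2) = 1.3808637
U = k * uc = 2.58 * 1.3808637
U = 3.5626

3.5626


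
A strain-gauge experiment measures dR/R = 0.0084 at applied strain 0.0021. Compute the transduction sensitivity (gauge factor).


GF = (dR/R) / epsilon
= 0.0084 / 0.0021
= 4.0000

4.0000


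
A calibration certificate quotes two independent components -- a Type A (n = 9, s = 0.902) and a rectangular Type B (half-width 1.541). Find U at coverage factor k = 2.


u_A = s / sqrt(n) = 0.902 / sqrt(9) = 0.30066667
u_B = half_width / sqrt(3) = 1.541 / sqrt(3) = 0.88969676
uc = sqrt(u_A^2 + u_B^2) = sqrt(0.30066667^2 + 0.88969676^2) = 0.93912767
U = k * uc = 2 * 0.93912767
U = 1.8783

1.8783


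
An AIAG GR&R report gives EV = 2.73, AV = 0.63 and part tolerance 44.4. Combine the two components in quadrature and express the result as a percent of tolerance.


GRR = sqrt(EV^2 + AV^2) = sqrt(2.73^2 + 0.63^2) = 2.8017495
%GRR = GRR / tol * 100 = 2.8017495 / 44.4 * 100
%GRR = 6.3102

6.3102


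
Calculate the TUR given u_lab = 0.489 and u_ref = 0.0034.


TUR = u_lab / u_ref
= 0.489 / 0.0034
= 143.8235

143.8235


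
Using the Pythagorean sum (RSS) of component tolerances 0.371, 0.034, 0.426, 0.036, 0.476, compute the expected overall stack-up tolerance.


RSS = sqrt(0.371^2 + 0.034^2 + 0.426^2 + 0.036^2 + 0.476^2)
= sqrt(0.548145)
= 0.7404

0.7404


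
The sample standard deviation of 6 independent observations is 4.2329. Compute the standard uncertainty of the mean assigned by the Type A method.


u_A = s / sqrt(n)
u_A = 4.2329 / sqrt(6)
u_A = 4.2329 / 2.4494897
u_A = 1.7281

1.7281


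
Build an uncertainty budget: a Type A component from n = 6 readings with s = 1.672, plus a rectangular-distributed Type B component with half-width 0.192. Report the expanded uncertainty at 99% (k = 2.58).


u_A = s / sqrt(n) = 1.672 / sqrt(6) = 0.68259114
u_B = half_width / sqrt(3) = 0.192 / sqrt(3) = 0.11085125
uc = sqrt(u_A^2 + u_B^2) = sqrt(0.68259114^2 + 0.11085125^2) = 0.69153356
U = k * uc = 2.58 * 0.69153356
U = 1.7842

1.7842


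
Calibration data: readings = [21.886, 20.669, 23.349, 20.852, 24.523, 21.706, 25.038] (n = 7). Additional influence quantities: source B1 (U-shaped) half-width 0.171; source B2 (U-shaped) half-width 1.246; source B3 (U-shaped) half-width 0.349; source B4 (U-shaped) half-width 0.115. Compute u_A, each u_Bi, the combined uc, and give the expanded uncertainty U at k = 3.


mean = (21.886 + 20.669 + 23.349 + 20.852 + 24.523 + 21.706 + 25.038) / 7 = 22.57471429
s = sqrt(sum((x - mean)^2)/(n-1)) = 1.7460238
u_A = s / sqrt(n) = 1.7460238 / sqrt(7) = 0.65993497
u_B1 = 0.171 / sqrt(2) = 0.12091526
u_B2 = 1.246 / sqrt(2) = 0.88105505
u_B3 = 0.349 / sqrt(2) = 0.24678027
u_B4 = 0.115 / sqrt(2) = 0.08131728
uc = sqrt(0.65993497^2 + 0.12091526^2 + 0.88105505^2 + 0.24678027^2 + 0.08131728^2) = 1.1374997
U = k * uc = 3 * 1.1374997
U = 3.4125

3.4125


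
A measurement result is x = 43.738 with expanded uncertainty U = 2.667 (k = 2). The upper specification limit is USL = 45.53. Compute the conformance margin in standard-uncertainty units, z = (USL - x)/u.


u = U / k = 2.667 / 2 = 1.3335
margin = |USL - x| = |45.53 - 43.738| = 1.792
z = margin / u = 1.792 / 1.3335
z = 1.3438

1.3438


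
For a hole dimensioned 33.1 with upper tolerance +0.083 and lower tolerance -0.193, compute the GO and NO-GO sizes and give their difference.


GO = nominal - lower_tol (smallest hole = maximum material condition)
GO = 33.1 - 0.193 = 32.907
NO-GO = nominal + upper_tol (largest hole = least material condition)
NO-GO = 33.1 + 0.083 = 33.183
spread = NO-GO - GO = 33.183 - 32.907 = 0.2760

0.2760


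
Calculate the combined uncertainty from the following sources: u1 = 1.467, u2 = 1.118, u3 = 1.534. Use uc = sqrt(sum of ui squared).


uc = sqrt(1.467^2 + 1.118^2 + 1.534^2)
uc = sqrt(5.755169)
uc = 2.3990

2.3990


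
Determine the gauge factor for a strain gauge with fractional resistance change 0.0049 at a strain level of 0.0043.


GF = (dR/R) / epsilon
= 0.0049 / 0.0043
= 1.1395

1.1395


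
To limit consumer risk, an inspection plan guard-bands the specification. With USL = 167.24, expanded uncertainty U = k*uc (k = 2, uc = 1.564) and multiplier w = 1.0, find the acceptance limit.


U = k * uc = 2 * 1.564 = 3.128
guard band g = w * U = 1.0 * 3.128 = 3.128
AL = USL - g = 167.24 - 3.128
AL = 164.1120

164.1120


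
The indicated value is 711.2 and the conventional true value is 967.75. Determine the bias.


Systematic error = measured - true
= 711.2 - 967.75
= -256.5500

-256.5500


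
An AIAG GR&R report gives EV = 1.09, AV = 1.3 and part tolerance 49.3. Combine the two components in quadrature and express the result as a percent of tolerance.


GRR = sqrt(EV^2 + AV^2) = sqrt(1.09^2 + 1.3^2) = 1.6964964
%GRR = GRR / tol * 100 = 1.6964964 / 49.3 * 100
%GRR = 3.4412

3.4412


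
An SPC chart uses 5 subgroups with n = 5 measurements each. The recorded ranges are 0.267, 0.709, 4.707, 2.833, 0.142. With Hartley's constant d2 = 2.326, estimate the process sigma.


R_bar = (0.267 + 0.709 + 4.707 + 2.833 + 0.142) / 5
R_bar = 8.658 / 5 = 1.7316
sigma_hat = R_bar / d2 = 1.7316 / 2.326 = 0.7445

0.7445


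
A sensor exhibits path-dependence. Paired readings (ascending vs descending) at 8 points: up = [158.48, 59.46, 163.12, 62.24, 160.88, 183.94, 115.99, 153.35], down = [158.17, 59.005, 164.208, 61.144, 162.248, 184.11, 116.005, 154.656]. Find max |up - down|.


|158.48 - 158.17| = 0.3100
|59.46 - 59.005| = 0.4550
|163.12 - 164.208| = 1.0880
|62.24 - 61.144| = 1.0960
|160.88 - 162.248| = 1.3680
|183.94 - 184.11| = 0.1700
|115.99 - 116.005| = 0.0150
|153.35 - 154.656| = 1.3060
hysteresis = max(diffs) = 1.3680

1.3680


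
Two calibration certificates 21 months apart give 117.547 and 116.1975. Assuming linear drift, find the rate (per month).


rate = (v2 - v1) / months
= (116.1975 - 117.547) / 21
= -1.3495 / 21
= -0.0643

-0.0643


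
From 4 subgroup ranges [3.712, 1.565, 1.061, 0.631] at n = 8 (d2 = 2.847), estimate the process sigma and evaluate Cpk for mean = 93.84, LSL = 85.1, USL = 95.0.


R_bar = (3.712 + 1.565 + 1.061 + 0.631) / 4 = 1.74225
sigma = R_bar / d2 = 1.74225 / 2.847 = 0.61195996
Cp = (USL - LSL)/(6*sigma) = (95.0 - 85.1)/(6*0.61195996) = 2.6963
Cpu = (95.0 - 93.84)/(3*0.61195996) = 0.6318
Cpl = (93.84 - 85.1)/(3*0.61195996) = 4.7607
Cpk = min(Cpu, Cpl) = 0.6318

0.6318


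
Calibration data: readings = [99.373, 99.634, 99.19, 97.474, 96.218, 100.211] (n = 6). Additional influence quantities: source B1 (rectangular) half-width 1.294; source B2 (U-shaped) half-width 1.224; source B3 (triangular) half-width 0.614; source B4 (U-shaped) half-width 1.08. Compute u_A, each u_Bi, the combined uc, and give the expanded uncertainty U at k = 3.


mean = (99.373 + 99.634 + 99.19 + 97.474 + 96.218 + 100.211) / 6 = 98.68333333
s = sqrt(sum((x - mean)^2)/(n-1)) = 1.5172501
u_A = s / sqrt(n) = 1.5172501 / sqrt(6) = 0.61941476
u_B1 = 1.294 / sqrt(3) = 0.74709125
u_B2 = 1.224 / sqrt(2) = 0.8654987
u_B3 = 0.614 / sqrt(6) = 0.25066445
u_B4 = 1.08 / sqrt(2) = 0.76367532
uc = sqrt(0.61941476^2 + 0.74709125^2 + 0.8654987^2 + 0.25066445^2 + 0.76367532^2) = 1.5287055
U = k * uc = 3 * 1.5287055
U = 4.5861

4.5861


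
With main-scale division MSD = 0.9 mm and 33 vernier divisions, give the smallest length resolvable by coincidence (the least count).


LC = MSD / n_div
= 0.9 / 33
= 0.0273

0.0273


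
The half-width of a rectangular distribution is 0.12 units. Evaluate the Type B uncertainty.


u_B = half_width / sqrt(3)
u_B = 0.12 / 1.7320508
u_B = 0.0693

0.0693


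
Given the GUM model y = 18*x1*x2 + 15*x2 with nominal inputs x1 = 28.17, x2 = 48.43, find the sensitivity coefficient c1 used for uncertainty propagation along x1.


y = 18*x1*x2 + 15*x2
dy/dx1 = 18*x2
Evaluate at x2 = 48.43: c1 = 18 * 48.43
c1 = 871.7400

871.7400


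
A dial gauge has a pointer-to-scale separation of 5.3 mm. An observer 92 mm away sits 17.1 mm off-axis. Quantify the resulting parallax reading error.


error = h * offset / d
= 5.3 * 17.1 / 92
= 0.9851

0.9851


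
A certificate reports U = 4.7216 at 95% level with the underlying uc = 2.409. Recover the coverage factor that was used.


k = U / uc
k = 4.7216 / 2.409
k = 1.96

1.96


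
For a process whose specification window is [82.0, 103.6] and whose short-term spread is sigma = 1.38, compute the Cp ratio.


Cp = (USL - LSL) / (6 * sigma)
= (103.6 - 82.0) / (6 * 1.38)
= 21.6000 / 8.2800
= 2.6087

2.6087


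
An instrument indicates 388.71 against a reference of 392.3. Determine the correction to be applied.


Correction = standard - reading
= 392.3 - 388.71
= 3.5900

3.5900


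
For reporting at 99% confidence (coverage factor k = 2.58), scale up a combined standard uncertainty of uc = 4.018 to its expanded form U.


U = k * uc
U = 2.58 * 4.018
U = 10.3664

10.3664


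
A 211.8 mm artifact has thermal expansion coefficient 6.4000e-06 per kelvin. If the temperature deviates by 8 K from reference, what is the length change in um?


dL = L * alpha * dT
= 211.8 * 6.4000e-06 * 8
= 0.0108442 mm
dL_um = 0.0108442 * 1000 = 10.8442 um

10.8442


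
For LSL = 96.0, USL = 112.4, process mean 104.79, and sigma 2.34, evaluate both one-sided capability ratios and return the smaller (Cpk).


Cpu = (USL - mean) / (3*sigma) = (112.4 - 104.79) / (3*2.34) = 1.0840
Cpl = (mean - LSL) / (3*sigma) = (104.79 - 96.0) / (3*2.34) = 1.2521
Cpk = min(Cpu, Cpl) = 1.0840

1.0840


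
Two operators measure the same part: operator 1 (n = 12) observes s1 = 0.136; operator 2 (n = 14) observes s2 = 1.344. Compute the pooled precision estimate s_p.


s_p = sqrt(((n1-1)*s1^2 + (n2-1)*s2^2) / (n1+n2-2))
numerator = (12-1)*0.136^2 + (14-1)*1.344^2 = 0.203456 + 23.482368 = 23.685824
denominator = 12 + 14 - 2 = 24
s_p^2 = 23.685824 / 24 = 0.98690933
s_p = sqrt(0.98690933) = 0.9934

0.9934


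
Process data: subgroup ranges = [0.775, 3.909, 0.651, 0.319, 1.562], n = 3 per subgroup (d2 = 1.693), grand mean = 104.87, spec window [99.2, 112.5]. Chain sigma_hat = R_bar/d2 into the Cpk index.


R_bar = (0.775 + 3.909 + 0.651 + 0.319 + 1.562) / 5 = 1.4432
sigma = R_bar / d2 = 1.4432 / 1.693 = 0.85245127
Cp = (USL - LSL)/(6*sigma) = (112.5 - 99.2)/(6*0.85245127) = 2.6003
Cpu = (112.5 - 104.87)/(3*0.85245127) = 2.9836
Cpl = (104.87 - 99.2)/(3*0.85245127) = 2.2171
Cpk = min(Cpu, Cpl) = 2.2171

2.2171


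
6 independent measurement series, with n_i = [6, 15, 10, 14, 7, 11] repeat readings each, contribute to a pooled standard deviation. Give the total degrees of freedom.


nu = sum_i (n_i - 1)
nu = ((6 - 1) + (15 - 1) + (10 - 1) + (14 - 1) + (7 - 1) + (11 - 1))
nu = 5 + 14 + 9 + 13 + 6 + 10
nu = 57

57


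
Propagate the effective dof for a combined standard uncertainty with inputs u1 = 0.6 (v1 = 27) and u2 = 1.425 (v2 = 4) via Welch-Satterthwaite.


uc = sqrt(u1^2 + u2^2) = sqrt(0.6^2 + 1.425^2) = 1.5461646
v_eff = uc^4 / (u1^4/v1 + u2^4/v2)
= 1.5461646^4 / (0.6^4/27 + 1.425^4/4)
= 5.7150877 / 1.0356595
v_eff = 5.5183

5.5183


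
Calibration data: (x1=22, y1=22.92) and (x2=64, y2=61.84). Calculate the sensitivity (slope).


slope = (y2 - y1) / (x2 - x1)
= (61.84 - 22.92) / (64 - 22)
= 38.9200 / 42
= 0.9267

0.9267


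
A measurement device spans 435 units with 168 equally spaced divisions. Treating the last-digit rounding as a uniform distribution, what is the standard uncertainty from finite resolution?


resolution = range / divisions
resolution = 435 / 168 = 2.5892857
u_res = resolution / (2*sqrt(3))
u_res = 2.5892857 / 3.4641016
u_res = 0.7475

0.7475


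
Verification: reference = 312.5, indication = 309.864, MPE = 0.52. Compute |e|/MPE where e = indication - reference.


e = indication - reference = 309.864 - 312.5 = -2.6360
|e| = 2.6360
ratio = |e| / MPE = 2.6360 / 0.52
ratio = 5.0692

5.0692


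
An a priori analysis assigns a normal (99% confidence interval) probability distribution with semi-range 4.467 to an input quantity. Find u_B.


u_B = half_width / 2.576
u_B = 4.467 / 2.576
u_B = 1.7341

1.7341


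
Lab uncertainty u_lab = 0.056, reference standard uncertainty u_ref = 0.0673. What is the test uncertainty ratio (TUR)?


TUR = u_lab / u_ref
= 0.056 / 0.0673
= 0.8321

0.8321


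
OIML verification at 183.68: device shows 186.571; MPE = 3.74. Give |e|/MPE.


e = indication - reference = 186.571 - 183.68 = 2.8910
|e| = 2.8910
ratio = |e| / MPE = 2.8910 / 3.74
ratio = 0.7730

0.7730


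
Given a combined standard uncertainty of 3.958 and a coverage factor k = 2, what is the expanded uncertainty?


U = k * uc
U = 2 * 3.958
U = 7.9160

7.9160


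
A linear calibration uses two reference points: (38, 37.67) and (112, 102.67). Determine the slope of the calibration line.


slope = (y2 - y1) / (x2 - x1)
= (102.67 - 37.67) / (112 - 38)
= 65.0000 / 74
= 0.8784

0.8784


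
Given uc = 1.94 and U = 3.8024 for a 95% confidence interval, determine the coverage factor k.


k = U / uc
k = 3.8024 / 1.94
k = 1.96

1.96
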